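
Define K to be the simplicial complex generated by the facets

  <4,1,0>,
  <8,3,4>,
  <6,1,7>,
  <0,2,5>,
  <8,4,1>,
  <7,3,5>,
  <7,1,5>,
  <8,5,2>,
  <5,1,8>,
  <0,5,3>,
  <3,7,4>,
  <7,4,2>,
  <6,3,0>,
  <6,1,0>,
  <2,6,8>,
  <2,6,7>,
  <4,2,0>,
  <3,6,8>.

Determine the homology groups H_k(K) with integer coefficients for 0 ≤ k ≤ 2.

We work with the vertex ordering 0 < 1 < 2 < 3 < 4 < 5 < 6 < 7 < 8. The simplices of K, each written with vertices in increasing order, are:

  0-simplices (9): [0], [1], [2], [3], [4], [5], [6], [7], [8]
  1-simplices (27): (27 of them)
  2-simplices (18): [0,1,4], [0,1,6], [0,2,4], [0,2,5], [0,3,5], [0,3,6], [1,4,8], [1,5,7], [1,5,8], [1,6,7], [2,4,7], [2,5,8], [2,6,7], [2,6,8], [3,4,7], [3,4,8], [3,5,7], [3,6,8]

Hence C_0 ≅ Z^9, C_1 ≅ Z^27, C_2 ≅ Z^18.

The boundary map ∂_1: C_1 → C_0 maps an edge to its endpoints' difference, ∂[p,q] = q − p. For instance
  ∂[0,3] = [3] − [0].
This gives a 9×27 integer matrix of rank 8; reducing to Smith normal form yields diagonal entries (1,1,1,1,1,1,1,1).

∂_2: C_2 → C_1 acts by ∂[p,q,r] = [q,r] − [p,r] + [p,q]. For instance
  ∂[2,5,8] = [5,8] − [2,8] + [2,5],
  ∂[0,2,5] = [2,5] − [0,5] + [0,2].
The resulting 27×18 matrix has rank 17, and its Smith normal form has invariant factors (1,1,1,1,1,1,1,1,1,1,1,1,1,1,1,1,1).

Now H_k = ker ∂_k / im ∂_{k+1}, so:

  H_0: rank C_0 − rank ∂_1 = 9 − 8 = 1, and the invariant factors of ∂_1 are all 1, so H_0 = Z.
  H_1: rank ker ∂_1 − rank ∂_2 = (27 − 8) − 17 = 2, and the invariant factors of ∂_2 are all 1, so H_1 = Z^2.
  H_2: rank ker ∂_2 − rank ∂_3 = (18 − 17) − 0 = 1, and there is no ∂_3, so H_2 = Z.

As a check, the Euler characteristic is 9 − 27 + 18 = 0, which agrees with 1 − 2 + 1 = 0.

H_0 ≅ Z,  H_1 ≅ Z^2,  H_2 ≅ Z.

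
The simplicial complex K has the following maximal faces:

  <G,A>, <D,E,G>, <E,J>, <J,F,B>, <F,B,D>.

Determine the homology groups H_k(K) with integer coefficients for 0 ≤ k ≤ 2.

K has 7 vertices, 10 edges, 3 triangles.
rank ∂_0 = 0, rank ∂_1 = 6 ⇒ b_0 = 7 − 0 − 6 = 1; all invariant factors of ∂_1 are 1 so no torsion. So H_0 ≅ Z.
rank ∂_1 = 6, rank ∂_2 = 3 ⇒ b_1 = 10 − 6 − 3 = 1; all invariant factors of ∂_2 are 1 so no torsion. So H_1 ≅ Z.
rank ∂_2 = 3, rank ∂_3 = 0 ⇒ b_2 = 3 − 3 − 0 = 0. So H_2 ≅ 0.

H_0 = Z,  H_1 = Z,  H_2 = 0.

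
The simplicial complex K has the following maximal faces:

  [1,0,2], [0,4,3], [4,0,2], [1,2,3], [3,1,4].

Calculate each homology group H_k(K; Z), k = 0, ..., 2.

H_0 ≅ Z,  H_1 ≅ Z,  H_2 = 0.

Take the total order 0 < 1 < 2 < 3 < 4 on the vertex set. Then K (dimension 2) consists of the simplices:

  0-simplices (5): [0], [1], [2], [3], [4]
  1-simplices (10): [0,1], [0,2], [0,3], [0,4], [1,2], [1,3], [1,4], [2,3], [2,4], [3,4]
  2-simplices (5): [0,1,2], [0,2,4], [0,3,4], [1,2,3], [1,3,4]

giving chain groups C_0 ≅ Z^5, C_1 ≅ Z^10, C_2 ≅ Z^5.

The boundary map ∂_1: C_1 → C_0 sends each edge [p,q] (with p < q) to q − p. For instance
  ∂[2,4] = [4] − [2].
This gives a 5×10 integer matrix of rank 4; reducing to Smith normal form yields diagonal entries (1,1,1,1).

Boundary ∂_2: C_2 → C_1 maps a triangle to the signed sum of its edges. For instance
  ∂[1,2,3] = [2,3] − [1,3] + [1,2],
  ∂[0,2,4] = [2,4] − [0,4] + [0,2].
The 10×5 boundary matrix has rank 5 and Smith normal form diag(1,1,1,1,1).

Reading off H_k = ker ∂_k / im ∂_{k+1}:

  H_0: rank C_0 − rank ∂_1 = 5 − 4 = 1, and the invariant factors of ∂_1 are all 1, so H_0 ≅ Z.
  H_1: rank ker ∂_1 − rank ∂_2 = (10 − 4) − 5 = 1, and the invariant factors of ∂_2 are all 1, so H_1 ≅ Z.
  H_2: rank ker ∂_2 − rank ∂_3 = (5 − 5) − 0 = 0, and there is no ∂_3, so H_2 ≅ 0.

As a check, the Euler characteristic is 5 − 10 + 5 = 0, which agrees with 1 − 1 + 0 = 0.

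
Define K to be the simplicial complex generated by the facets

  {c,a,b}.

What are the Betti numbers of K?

Order the vertices as a < b < c. Listing each simplex with vertices in this order, K has dimension 2 with simplices:

  0-simplices (3): a, b, c
  1-simplices (3): ab, ac, bc
  2-simplices (1): abc

Hence C_0 ≅ Z^3, C_1 ≅ Z^3, C_2 ≅ Z^1.

The boundary map ∂_1: C_1 → C_0 maps an edge to its endpoints' difference, ∂[p,q] = q − p. For instance
  ∂ac = c − a.
As a 3×3 matrix over Z this has rank 2, with invariant factors (1,1).

The boundary map ∂_2: C_2 → C_1 sends each 2-simplex [p,q,r] to [q,r] − [p,r] + [p,q]. For instance
  ∂abc = bc − ac + ab.
The 3×1 boundary matrix has rank 1 and Smith normal form diag(1).

Reading off H_k = ker ∂_k / im ∂_{k+1}:

  H_0: rank C_0 − rank ∂_1 = 3 − 2 = 1, and the invariant factors of ∂_1 are all 1, so H_0 = Z.
  H_1: rank ker ∂_1 − rank ∂_2 = (3 − 2) − 1 = 0, and the invariant factors of ∂_2 are all 1, so H_1 = 0.
  H_2: rank ker ∂_2 − rank ∂_3 = (1 − 1) − 0 = 0, and there is no ∂_3, so H_2 = 0.

Hence the Betti numbers are b_0 = 1, b_1 = 0, b_2 = 0.

b_0 = 1, b_1 = 0, b_2 = 0.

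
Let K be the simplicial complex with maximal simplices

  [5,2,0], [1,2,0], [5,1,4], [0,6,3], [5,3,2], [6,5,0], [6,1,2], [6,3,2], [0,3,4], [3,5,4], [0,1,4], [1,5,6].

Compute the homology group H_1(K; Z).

H_1 ≅ Z/2Z.

K has 7 vertices, 18 edges, 12 triangles.
rank ∂_1 = 6, rank ∂_2 = 12 ⇒ b_1 = 18 − 6 − 12 = 0; ∂_2 has invariant factor(s) [2] giving torsion. So H_1 = Z/2Z.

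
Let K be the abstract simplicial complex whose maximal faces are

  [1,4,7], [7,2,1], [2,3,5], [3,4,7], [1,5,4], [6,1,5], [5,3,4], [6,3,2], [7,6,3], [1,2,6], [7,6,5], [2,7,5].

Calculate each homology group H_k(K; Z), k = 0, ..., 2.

K has 7 vertices, 18 edges, 12 triangles.
rank ∂_0 = 0, rank ∂_1 = 6 ⇒ b_0 = 7 − 0 − 6 = 1; all invariant factors of ∂_1 are 1 so no torsion. So H_0 ≅ Z.
rank ∂_1 = 6, rank ∂_2 = 12 ⇒ b_1 = 18 − 6 − 12 = 0; ∂_2 has invariant factor(s) [2] giving torsion. So H_1 ≅ Z/2.
rank ∂_2 = 12, rank ∂_3 = 0 ⇒ b_2 = 12 − 12 − 0 = 0. So H_2 ≅ 0.

H_0 = Z,  H_1 = Z/2,  H_2 = 0.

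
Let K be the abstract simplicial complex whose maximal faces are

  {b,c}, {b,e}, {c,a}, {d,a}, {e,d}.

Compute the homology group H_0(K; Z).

Take the total order a < b < c < d < e on the vertex set. Then K (dimension 1) consists of the simplices:

  0-simplices (5): a, b, c, d, e
  1-simplices (5): ac, ad, bc, be, de

giving chain groups C_0 ≅ Z^5, C_1 ≅ Z^5.

The boundary map ∂_1: C_1 → C_0 sends each edge [p,q] (with p < q) to q − p.
The 5×5 boundary matrix has rank 4 and Smith normal form diag(1,1,1,1).

Computing H_k = (kernel of ∂_k) / (image of ∂_{k+1}):

  H_0: rank C_0 − rank ∂_1 = 5 − 4 = 1, and the invariant factors of ∂_1 are all 1, so H_0 = Z.

H_0 = Z.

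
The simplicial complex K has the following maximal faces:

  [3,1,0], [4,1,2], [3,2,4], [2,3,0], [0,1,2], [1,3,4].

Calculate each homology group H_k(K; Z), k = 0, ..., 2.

H_0 ≅ Z,  H_1 = 0,  H_2 ≅ Z.

Order the vertices as 0 < 1 < 2 < 3 < 4. Listing each simplex with vertices in this order, K has dimension 2 with simplices:

  0-simplices (5): [0], [1], [2], [3], [4]
  1-simplices (9): [0,1], [0,2], [0,3], [1,2], [1,3], [1,4], [2,3], [2,4], [3,4]
  2-simplices (6): [0,1,2], [0,1,3], [0,2,3], [1,2,4], [1,3,4], [2,3,4]

so the chain groups are C_0 ≅ Z^5, C_1 ≅ Z^9, C_2 ≅ Z^6.

Boundary ∂_1: C_1 → C_0 is given by ∂[p,q] = [q] − [p]. For instance
  ∂[0,2] = [2] − [0].
The resulting 5×9 matrix has rank 4, and its Smith normal form has invariant factors (1,1,1,1).

The boundary map ∂_2: C_2 → C_1 sends each 2-simplex [p,q,r] to [q,r] − [p,r] + [p,q]. For instance
  ∂[2,3,4] = [3,4] − [2,4] + [2,3],
  ∂[0,1,2] = [1,2] − [0,2] + [0,1].
As a 9×6 matrix over Z this has rank 5, with invariant factors (1,1,1,1,1).

Now H_k = ker ∂_k / im ∂_{k+1}, so:

  H_0: rank C_0 − rank ∂_1 = 5 − 4 = 1, and the invariant factors of ∂_1 are all 1, so H_0 = Z.
  H_1: rank ker ∂_1 − rank ∂_2 = (9 − 4) − 5 = 0, and the invariant factors of ∂_2 are all 1, so H_1 = 0.
  H_2: rank ker ∂_2 − rank ∂_3 = (6 − 5) − 0 = 1, and there is no ∂_3, so H_2 = Z.

As a check, the Euler characteristic is 5 − 9 + 6 = 2, which agrees with 1 − 0 + 1 = 2.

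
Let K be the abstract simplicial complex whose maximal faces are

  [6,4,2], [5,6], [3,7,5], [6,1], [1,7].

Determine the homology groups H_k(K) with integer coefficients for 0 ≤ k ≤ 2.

Take the total order 1 < 2 < 3 < 4 < 5 < 6 < 7 on the vertex set. Then K (dimension 2) consists of the simplices:

  0-simplices (7): [1], [2], [3], [4], [5], [6], [7]
  1-simplices (9): [1,6], [1,7], [2,4], [2,6], [3,5], [3,7], [4,6], [5,6], [5,7]
  2-simplices (2): [2,4,6], [3,5,7]

Hence C_0 ≅ Z^7, C_1 ≅ Z^9, C_2 ≅ Z^2.

Boundary ∂_1: C_1 → C_0 maps an edge to its endpoints' difference, ∂[p,q] = q − p. For instance
  ∂[3,5] = [5] − [3].
The resulting 7×9 matrix has rank 6, and its Smith normal form has invariant factors (1,1,1,1,1,1).

The boundary map ∂_2: C_2 → C_1 acts by ∂[p,q,r] = [q,r] − [p,r] + [p,q]. For instance
  ∂[3,5,7] = [5,7] − [3,7] + [3,5],
  ∂[2,4,6] = [4,6] − [2,6] + [2,4].
This gives a 9×2 integer matrix of rank 2; reducing to Smith normal form yields diagonal entries (1,1).

Now H_k = ker ∂_k / im ∂_{k+1}, so:

  H_0: rank C_0 − rank ∂_1 = 7 − 6 = 1, and the invariant factors of ∂_1 are all 1, so H_0 ≅ Z.
  H_1: rank ker ∂_1 − rank ∂_2 = (9 − 6) − 2 = 1, and the invariant factors of ∂_2 are all 1, so H_1 ≅ Z.
  H_2: rank ker ∂_2 − rank ∂_3 = (2 − 2) − 0 = 0, and there is no ∂_3, so H_2 ≅ 0.

As a check, the Euler characteristic is 7 − 9 + 2 = 0, which agrees with 1 − 1 + 0 = 0.

H_0 ≅ Z,  H_1 ≅ Z,  H_2 = 0.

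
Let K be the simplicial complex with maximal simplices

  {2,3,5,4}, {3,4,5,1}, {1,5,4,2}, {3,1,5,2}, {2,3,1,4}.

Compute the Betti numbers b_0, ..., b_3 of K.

b_0 = 1, b_1 = 0, b_2 = 0, b_3 = 1.

Order the vertices as 1 < 2 < 3 < 4 < 5. Listing each simplex with vertices in this order, K has dimension 3 with simplices:

  0-simplices (5): [1], [2], [3], [4], [5]
  1-simplices (10): [1,2], [1,3], [1,4], [1,5], [2,3], [2,4], [2,5], [3,4], [3,5], [4,5]
  2-simplices (10): [1,2,3], [1,2,4], [1,2,5], [1,3,4], [1,3,5], [1,4,5], [2,3,4], [2,3,5], [2,4,5], [3,4,5]
  3-simplices (5): [1,2,3,4], [1,2,3,5], [1,2,4,5], [1,3,4,5], [2,3,4,5]

giving chain groups C_0 ≅ Z^5, C_1 ≅ Z^10, C_2 ≅ Z^10, C_3 ≅ Z^5.

∂_1: C_1 → C_0 maps an edge to its endpoints' difference, ∂[p,q] = q − p. For instance
  ∂[4,5] = [5] − [4].
The resulting 5×10 matrix has rank 4, and its Smith normal form has invariant factors (1,1,1,1).

∂_2: C_2 → C_1 acts by ∂[p,q,r] = [q,r] − [p,r] + [p,q]. For instance
  ∂[2,3,4] = [3,4] − [2,4] + [2,3],
  ∂[1,3,4] = [3,4] − [1,4] + [1,3].
This gives a 10×10 integer matrix of rank 6; reducing to Smith normal form yields diagonal entries (1,1,1,1,1,1).

∂_3: C_3 → C_2 sends each 3-simplex σ to the alternating sum Σ_i (−1)^i (σ with its i-th vertex removed). For instance
  ∂[2,3,4,5] = [3,4,5] − [2,4,5] + [2,3,5] − [2,3,4],
  ∂[1,2,3,4] = [2,3,4] − [1,3,4] + [1,2,4] − [1,2,3].
This gives a 10×5 integer matrix of rank 4; reducing to Smith normal form yields diagonal entries (1,1,1,1).

Now H_k = ker ∂_k / im ∂_{k+1}, so:

  H_0: rank C_0 − rank ∂_1 = 5 − 4 = 1, and the invariant factors of ∂_1 are all 1, so H_0 = Z.
  H_1: rank ker ∂_1 − rank ∂_2 = (10 − 4) − 6 = 0, and the invariant factors of ∂_2 are all 1, so H_1 = 0.
  H_2: rank ker ∂_2 − rank ∂_3 = (10 − 6) − 4 = 0, and the invariant factors of ∂_3 are all 1, so H_2 = 0.
  H_3: rank ker ∂_3 − rank ∂_4 = (5 − 4) − 0 = 1, and there is no ∂_4, so H_3 = Z.

Hence the Betti numbers are b_0 = 1, b_1 = 0, b_2 = 0, b_3 = 1.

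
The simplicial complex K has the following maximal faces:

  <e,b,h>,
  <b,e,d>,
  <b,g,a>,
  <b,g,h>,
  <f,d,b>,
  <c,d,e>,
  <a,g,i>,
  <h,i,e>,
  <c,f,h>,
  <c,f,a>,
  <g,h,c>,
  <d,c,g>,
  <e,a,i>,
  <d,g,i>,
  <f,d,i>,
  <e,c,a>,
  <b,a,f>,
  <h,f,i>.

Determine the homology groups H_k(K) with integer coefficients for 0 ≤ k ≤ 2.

Order the vertices as a < b < c < d < e < f < g < h < i. Listing each simplex with vertices in this order, K has dimension 2 with simplices:

  0-simplices (9): a, b, c, d, e, f, g, h, i
  1-simplices (27): ab, ac, ae, af, ag, ai, bd, be, bf, bg, bh, cd, ce, cf, cg, ch, de, df, dg, di, eh, ei, fh, fi, gh, gi, hi
  2-simplices (18): abf, abg, ace, acf, aei, agi, bde, bdf, beh, bgh, cde, cdg, cfh, cgh, dfi, dgi, ehi, fhi

so the chain groups are C_0 ≅ Z^9, C_1 ≅ Z^27, C_2 ≅ Z^18.

Boundary ∂_1: C_1 → C_0 is given by ∂[p,q] = [q] − [p]. For instance
  ∂ae = e − a.
The 9×27 boundary matrix has rank 8 and Smith normal form diag(1,1,1,1,1,1,1,1).

The boundary map ∂_2: C_2 → C_1 maps a triangle to the signed sum of its edges. For instance
  ∂cgh = gh − ch + cg,
  ∂bgh = gh − bh + bg.
The 27×18 boundary matrix has rank 17 and Smith normal form diag(1,1,1,1,1,1,1,1,1,1,1,1,1,1,1,1,1).

Now H_k = ker ∂_k / im ∂_{k+1}, so:

  H_0: rank C_0 − rank ∂_1 = 9 − 8 = 1, and the invariant factors of ∂_1 are all 1, so H_0 = Z.
  H_1: rank ker ∂_1 − rank ∂_2 = (27 − 8) − 17 = 2, and the invariant factors of ∂_2 are all 1, so H_1 = Z^2.
  H_2: rank ker ∂_2 − rank ∂_3 = (18 − 17) − 0 = 1, and there is no ∂_3, so H_2 = Z.

(K is a triangulation of the torus T^2.)

H_0 ≅ Z,  H_1 ≅ Z^2,  H_2 ≅ Z.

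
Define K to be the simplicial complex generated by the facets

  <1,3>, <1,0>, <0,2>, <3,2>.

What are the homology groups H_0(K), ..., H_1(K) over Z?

Order the vertices as 0 < 1 < 2 < 3. Listing each simplex with vertices in this order, K has dimension 1 with simplices:

  0-simplices (4): [0], [1], [2], [3]
  1-simplices (4): [0,1], [0,2], [1,3], [2,3]

so the chain groups are C_0 ≅ Z^4, C_1 ≅ Z^4.

Boundary ∂_1: C_1 → C_0 is given by ∂[p,q] = [q] − [p]. For instance
  ∂[1,3] = [3] − [1].
The resulting 4×4 matrix has rank 3, and its Smith normal form has invariant factors (1,1,1).

Computing H_k = (kernel of ∂_k) / (image of ∂_{k+1}):

  H_0: rank C_0 − rank ∂_1 = 4 − 3 = 1, and the invariant factors of ∂_1 are all 1, so H_0 = Z.
  H_1: rank ker ∂_1 − rank ∂_2 = (4 − 3) − 0 = 1, and there is no ∂_2, so H_1 = Z.

H_0 ≅ Z,  H_1 ≅ Z.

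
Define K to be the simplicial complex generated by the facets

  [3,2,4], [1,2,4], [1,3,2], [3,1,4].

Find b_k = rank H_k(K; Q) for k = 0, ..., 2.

b_0 = 1, b_1 = 0, b_2 = 1.

Fix the vertex order 1 < 2 < 3 < 4 and write every simplex with vertices in increasing order. Then dim K = 2 and the simplices of K are:

  0-simplices (4): [1], [2], [3], [4]
  1-simplices (6): [1,2], [1,3], [1,4], [2,3], [2,4], [3,4]
  2-simplices (4): [1,2,3], [1,2,4], [1,3,4], [2,3,4]

giving chain groups C_0 ≅ Z^4, C_1 ≅ Z^6, C_2 ≅ Z^4.

The boundary map ∂_1: C_1 → C_0 sends each edge [p,q] (with p < q) to q − p.
The resulting 4×6 matrix has rank 3, and its Smith normal form has invariant factors (1,1,1).

The boundary map ∂_2: C_2 → C_1 acts by ∂[p,q,r] = [q,r] − [p,r] + [p,q]. For instance
  ∂[1,3,4] = [3,4] − [1,4] + [1,3],
  ∂[2,3,4] = [3,4] − [2,4] + [2,3].
This gives a 6×4 integer matrix of rank 3; reducing to Smith normal form yields diagonal entries (1,1,1).

Reading off H_k = ker ∂_k / im ∂_{k+1}:

  H_0: rank C_0 − rank ∂_1 = 4 − 3 = 1, and the invariant factors of ∂_1 are all 1, so H_0 = Z.
  H_1: rank ker ∂_1 − rank ∂_2 = (6 − 3) − 3 = 0, and the invariant factors of ∂_2 are all 1, so H_1 = 0.
  H_2: rank ker ∂_2 − rank ∂_3 = (4 − 3) − 0 = 1, and there is no ∂_3, so H_2 = Z.

As a check, the Euler characteristic is 4 − 6 + 4 = 2, which agrees with 1 − 0 + 1 = 2.
(K is a triangulation of the 2-sphere S^2.)

Hence the Betti numbers are b_0 = 1, b_1 = 0, b_2 = 1.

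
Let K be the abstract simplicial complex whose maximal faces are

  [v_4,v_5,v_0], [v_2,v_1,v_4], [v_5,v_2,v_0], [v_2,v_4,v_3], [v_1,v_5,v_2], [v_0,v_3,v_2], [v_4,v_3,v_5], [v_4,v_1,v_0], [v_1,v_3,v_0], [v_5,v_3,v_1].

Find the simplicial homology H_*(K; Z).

Fix the vertex order v_0 < v_1 < v_2 < v_3 < v_4 < v_5 and write every simplex with vertices in increasing order. Then dim K = 2 and the simplices of K are:

  0-simplices (6): [v_0], [v_1], [v_2], [v_3], [v_4], [v_5]
  1-simplices (15): (15 of them)
  2-simplices (10): [v_0,v_1,v_3], [v_0,v_1,v_4], [v_0,v_2,v_3], [v_0,v_2,v_5], [v_0,v_4,v_5], [v_1,v_2,v_4], [v_1,v_2,v_5], [v_1,v_3,v_5], [v_2,v_3,v_4], [v_3,v_4,v_5]

so the chain groups are C_0 ≅ Z^6, C_1 ≅ Z^15, C_2 ≅ Z^10.

∂_1: C_1 → C_0 maps an edge to its endpoints' difference, ∂[p,q] = q − p.
This gives a 6×15 integer matrix of rank 5; reducing to Smith normal form yields diagonal entries (1,1,1,1,1).

The boundary map ∂_2: C_2 → C_1 maps a triangle to the signed sum of its edges. For instance
  ∂[v_2,v_3,v_4] = [v_3,v_4] − [v_2,v_4] + [v_2,v_3],
  ∂[v_0,v_4,v_5] = [v_4,v_5] − [v_0,v_5] + [v_0,v_4].
As a 15×10 matrix over Z this has rank 10, with invariant factors (1,1,1,1,1,1,1,1,1,2).

Computing H_k = (kernel of ∂_k) / (image of ∂_{k+1}):

  H_0: rank C_0 − rank ∂_1 = 6 − 5 = 1, and the invariant factors of ∂_1 are all 1, so H_0 ≅ Z.
  H_1: rank ker ∂_1 − rank ∂_2 = (15 − 5) − 10 = 0, and ∂_2 has invariant factor 2 > 1, so H_1 ≅ Z/2.
  H_2: rank ker ∂_2 − rank ∂_3 = (10 − 10) − 0 = 0, and there is no ∂_3, so H_2 ≅ 0.

As a check, the Euler characteristic is 6 − 15 + 10 = 1, which agrees with 1 − 0 + 0 = 1.

H_0 = Z,  H_1 = Z/2,  H_2 = 0.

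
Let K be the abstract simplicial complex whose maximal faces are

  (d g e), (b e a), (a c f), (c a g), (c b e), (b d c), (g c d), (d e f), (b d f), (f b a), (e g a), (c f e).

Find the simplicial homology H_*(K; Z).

K has 7 vertices, 18 edges, 12 triangles.
rank ∂_0 = 0, rank ∂_1 = 6 ⇒ b_0 = 7 − 0 − 6 = 1; all invariant factors of ∂_1 are 1 so no torsion. So H_0 = Z.
rank ∂_1 = 6, rank ∂_2 = 12 ⇒ b_1 = 18 − 6 − 12 = 0; ∂_2 has invariant factor(s) [2] giving torsion. So H_1 = Z/2.
rank ∂_2 = 12, rank ∂_3 = 0 ⇒ b_2 = 12 − 12 − 0 = 0. So H_2 = 0.

H_0 = Z,  H_1 = Z/2,  H_2 = 0.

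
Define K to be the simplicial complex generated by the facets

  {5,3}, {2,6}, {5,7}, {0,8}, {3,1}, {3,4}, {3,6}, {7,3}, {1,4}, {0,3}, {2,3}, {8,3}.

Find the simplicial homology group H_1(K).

H_1 ≅ Z^4.

Fix the vertex order 0 < 1 < 2 < 3 < 4 < 5 < 6 < 7 < 8 and write every simplex with vertices in increasing order. Then dim K = 1 and the simplices of K are:

  0-simplices (9): [0], [1], [2], [3], [4], [5], [6], [7], [8]
  1-simplices (12): [0,3], [0,8], [1,3], [1,4], [2,3], [2,6], [3,4], [3,5], [3,6], [3,7], [3,8], [5,7]

Hence C_0 ≅ Z^9, C_1 ≅ Z^12.

Boundary ∂_1: C_1 → C_0 maps an edge to its endpoints' difference, ∂[p,q] = q − p.
This gives a 9×12 integer matrix of rank 8; reducing to Smith normal form yields diagonal entries (1,1,1,1,1,1,1,1).

From H_k ≅ ker(∂_k) / im(∂_{k+1}) we obtain:

  H_1: rank ker ∂_1 − rank ∂_2 = (12 − 8) − 0 = 4, and there is no ∂_2, so H_1 ≅ Z^4.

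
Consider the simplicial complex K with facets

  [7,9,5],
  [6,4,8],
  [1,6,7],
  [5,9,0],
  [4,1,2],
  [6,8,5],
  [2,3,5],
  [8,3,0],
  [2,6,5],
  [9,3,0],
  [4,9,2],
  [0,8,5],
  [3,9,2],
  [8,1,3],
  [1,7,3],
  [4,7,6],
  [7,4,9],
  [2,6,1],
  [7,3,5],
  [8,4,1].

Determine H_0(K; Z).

K has 10 vertices, 30 edges, 20 triangles.
rank ∂_0 = 0, rank ∂_1 = 9 ⇒ b_0 = 10 − 0 − 9 = 1; all invariant factors of ∂_1 are 1 so no torsion. So H_0 ≅ Z.

H_0 = Z.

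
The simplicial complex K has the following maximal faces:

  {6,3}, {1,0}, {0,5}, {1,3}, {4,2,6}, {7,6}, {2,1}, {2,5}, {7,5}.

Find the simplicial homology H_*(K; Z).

H_0 = Z,  H_1 = Z^3,  H_2 = 0.

K has 8 vertices, 11 edges, 1 triangle.
rank ∂_0 = 0, rank ∂_1 = 7 ⇒ b_0 = 8 − 0 − 7 = 1; all invariant factors of ∂_1 are 1 so no torsion. So H_0 ≅ Z.
rank ∂_1 = 7, rank ∂_2 = 1 ⇒ b_1 = 11 − 7 − 1 = 3; all invariant factors of ∂_2 are 1 so no torsion. So H_1 ≅ Z^3.
rank ∂_2 = 1, rank ∂_3 = 0 ⇒ b_2 = 1 − 1 − 0 = 0. So H_2 ≅ 0.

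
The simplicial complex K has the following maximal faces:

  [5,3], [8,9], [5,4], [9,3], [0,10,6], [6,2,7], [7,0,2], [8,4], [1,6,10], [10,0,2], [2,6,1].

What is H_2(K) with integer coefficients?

H_2 ≅ 0.

We work with the vertex ordering 0 < 1 < 2 < 3 < 4 < 5 < 6 < 7 < 8 < 9 < 10. The simplices of K, each written with vertices in increasing order, are:

  0-simplices (11): [0], [1], [2], [3], [4], [5], [6], [7], [8], [9], [10]
  1-simplices (17): [0,2], [0,6], [0,7], [0,10], [1,2], [1,6], [1,10], [2,6], [2,7], [2,10], [3,5], [3,9], [4,5], [4,8], [6,7], [6,10], [8,9]
  2-simplices (6): [0,2,7], [0,2,10], [0,6,10], [1,2,6], [1,6,10], [2,6,7]

giving chain groups C_0 ≅ Z^11, C_1 ≅ Z^17, C_2 ≅ Z^6.

Boundary ∂_1: C_1 → C_0 is given by ∂[p,q] = [q] − [p].
The resulting 11×17 matrix has rank 9, and its Smith normal form has invariant factors (1,1,1,1,1,1,1,1,1).

∂_2: C_2 → C_1 sends each 2-simplex [p,q,r] to [q,r] − [p,r] + [p,q]. For instance
  ∂[1,2,6] = [2,6] − [1,6] + [1,2],
  ∂[0,2,10] = [2,10] − [0,10] + [0,2].
As a 17×6 matrix over Z this has rank 6, with invariant factors (1,1,1,1,1,1).

From H_k ≅ ker(∂_k) / im(∂_{k+1}) we obtain:

  H_2: rank ker ∂_2 − rank ∂_3 = (6 − 6) − 0 = 0, and there is no ∂_3, so H_2 = 0.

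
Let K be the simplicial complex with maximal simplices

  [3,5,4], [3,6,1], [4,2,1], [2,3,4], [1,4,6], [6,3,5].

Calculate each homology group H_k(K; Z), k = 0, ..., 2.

H_0 ≅ Z,  H_1 ≅ Z,  H_2 = 0.

Take the total order 1 < 2 < 3 < 4 < 5 < 6 on the vertex set. Then K (dimension 2) consists of the simplices:

  0-simplices (6): [1], [2], [3], [4], [5], [6]
  1-simplices (12): [1,2], [1,3], [1,4], [1,6], [2,3], [2,4], [3,4], [3,5], [3,6], [4,5], [4,6], [5,6]
  2-simplices (6): [1,2,4], [1,3,6], [1,4,6], [2,3,4], [3,4,5], [3,5,6]

Hence C_0 ≅ Z^6, C_1 ≅ Z^12, C_2 ≅ Z^6.

Boundary ∂_1: C_1 → C_0 is given by ∂[p,q] = [q] − [p]. For instance
  ∂[1,2] = [2] − [1].
As a 6×12 matrix over Z this has rank 5, with invariant factors (1,1,1,1,1).

∂_2: C_2 → C_1 sends each 2-simplex [p,q,r] to [q,r] − [p,r] + [p,q]. For instance
  ∂[1,3,6] = [3,6] − [1,6] + [1,3],
  ∂[1,4,6] = [4,6] − [1,6] + [1,4].
The resulting 12×6 matrix has rank 6, and its Smith normal form has invariant factors (1,1,1,1,1,1).

Reading off H_k = ker ∂_k / im ∂_{k+1}:

  H_0: rank C_0 − rank ∂_1 = 6 − 5 = 1, and the invariant factors of ∂_1 are all 1, so H_0 = Z.
  H_1: rank ker ∂_1 − rank ∂_2 = (12 − 5) − 6 = 1, and the invariant factors of ∂_2 are all 1, so H_1 = Z.
  H_2: rank ker ∂_2 − rank ∂_3 = (6 − 6) − 0 = 0, and there is no ∂_3, so H_2 = 0.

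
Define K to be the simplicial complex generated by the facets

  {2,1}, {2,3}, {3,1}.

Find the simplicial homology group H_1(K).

H_1 ≅ Z.

K has 3 vertices, 3 edges.
rank ∂_1 = 2, rank ∂_2 = 0 ⇒ b_1 = 3 − 2 − 0 = 1. So H_1 ≅ Z.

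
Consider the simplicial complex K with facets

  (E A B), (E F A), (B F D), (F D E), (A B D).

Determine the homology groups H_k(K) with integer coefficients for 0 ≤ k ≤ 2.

K has 5 vertices, 10 edges, 5 triangles.
rank ∂_0 = 0, rank ∂_1 = 4 ⇒ b_0 = 5 − 0 − 4 = 1; all invariant factors of ∂_1 are 1 so no torsion. So H_0 = Z.
rank ∂_1 = 4, rank ∂_2 = 5 ⇒ b_1 = 10 − 4 − 5 = 1; all invariant factors of ∂_2 are 1 so no torsion. So H_1 = Z.
rank ∂_2 = 5, rank ∂_3 = 0 ⇒ b_2 = 5 − 5 − 0 = 0. So H_2 = 0.

H_0 ≅ Z,  H_1 ≅ Z,  H_2 = 0.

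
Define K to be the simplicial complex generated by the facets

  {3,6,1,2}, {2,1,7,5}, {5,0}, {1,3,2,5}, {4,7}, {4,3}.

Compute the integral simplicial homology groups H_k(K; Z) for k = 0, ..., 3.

H_0 ≅ Z,  H_1 ≅ Z,  H_2 = 0,  H_3 = 0.

Order the vertices as 0 < 1 < 2 < 3 < 4 < 5 < 6 < 7. Listing each simplex with vertices in this order, K has dimension 3 with simplices:

  0-simplices (8): [0], [1], [2], [3], [4], [5], [6], [7]
  1-simplices (15): [0,5], [1,2], [1,3], [1,5], [1,6], [1,7], [2,3], [2,5], [2,6], [2,7], [3,4], [3,5], [3,6], [4,7], [5,7]
  2-simplices (10): [1,2,3], [1,2,5], [1,2,6], [1,2,7], [1,3,5], [1,3,6], [1,5,7], [2,3,5], [2,3,6], [2,5,7]
  3-simplices (3): [1,2,3,5], [1,2,3,6], [1,2,5,7]

giving chain groups C_0 ≅ Z^8, C_1 ≅ Z^15, C_2 ≅ Z^10, C_3 ≅ Z^3.

The boundary map ∂_1: C_1 → C_0 sends each edge [p,q] (with p < q) to q − p. For instance
  ∂[1,5] = [5] − [1].
As a 8×15 matrix over Z this has rank 7, with invariant factors (1,1,1,1,1,1,1).

Boundary ∂_2: C_2 → C_1 acts by ∂[p,q,r] = [q,r] − [p,r] + [p,q]. For instance
  ∂[2,5,7] = [5,7] − [2,7] + [2,5],
  ∂[1,2,5] = [2,5] − [1,5] + [1,2].
As a 15×10 matrix over Z this has rank 7, with invariant factors (1,1,1,1,1,1,1).

Boundary ∂_3: C_3 → C_2 sends each 3-simplex σ to the alternating sum Σ_i (−1)^i (σ with its i-th vertex removed). For instance
  ∂[1,2,3,6] = [2,3,6] − [1,3,6] + [1,2,6] − [1,2,3],
  ∂[1,2,3,5] = [2,3,5] − [1,3,5] + [1,2,5] − [1,2,3].
This gives a 10×3 integer matrix of rank 3; reducing to Smith normal form yields diagonal entries (1,1,1).

Now H_k = ker ∂_k / im ∂_{k+1}, so:

  H_0: rank C_0 − rank ∂_1 = 8 − 7 = 1, and the invariant factors of ∂_1 are all 1, so H_0 = Z.
  H_1: rank ker ∂_1 − rank ∂_2 = (15 − 7) − 7 = 1, and the invariant factors of ∂_2 are all 1, so H_1 = Z.
  H_2: rank ker ∂_2 − rank ∂_3 = (10 − 7) − 3 = 0, and the invariant factors of ∂_3 are all 1, so H_2 = 0.
  H_3: rank ker ∂_3 − rank ∂_4 = (3 − 3) − 0 = 0, and there is no ∂_4, so H_3 = 0.

As a check, the Euler characteristic is 8 − 15 + 10 − 3 = 0, which agrees with 1 − 1 + 0 − 0 = 0.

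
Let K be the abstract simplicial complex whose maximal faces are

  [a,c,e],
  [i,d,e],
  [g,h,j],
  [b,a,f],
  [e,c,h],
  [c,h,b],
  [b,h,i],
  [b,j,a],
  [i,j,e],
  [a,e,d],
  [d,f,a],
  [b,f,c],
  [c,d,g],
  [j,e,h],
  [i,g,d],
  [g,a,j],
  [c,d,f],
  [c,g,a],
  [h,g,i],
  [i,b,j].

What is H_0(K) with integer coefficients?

K has 10 vertices, 30 edges, 20 triangles.
rank ∂_0 = 0, rank ∂_1 = 9 ⇒ b_0 = 10 − 0 − 9 = 1; all invariant factors of ∂_1 are 1 so no torsion. So H_0 = Z.

H_0 ≅ Z.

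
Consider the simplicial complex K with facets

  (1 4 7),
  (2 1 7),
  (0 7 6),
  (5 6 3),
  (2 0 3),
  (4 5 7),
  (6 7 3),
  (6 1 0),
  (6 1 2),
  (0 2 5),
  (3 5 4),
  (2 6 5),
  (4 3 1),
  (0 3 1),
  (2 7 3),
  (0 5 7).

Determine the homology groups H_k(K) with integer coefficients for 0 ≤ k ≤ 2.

H_0 ≅ Z,  H_1 ≅ Z^2,  H_2 ≅ Z.

Order the vertices as 0 < 1 < 2 < 3 < 4 < 5 < 6 < 7. Listing each simplex with vertices in this order, K has dimension 2 with simplices:

  0-simplices (8): [0], [1], [2], [3], [4], [5], [6], [7]
  1-simplices (24): (24 of them)
  2-simplices (16): [0,1,3], [0,1,6], [0,2,3], [0,2,5], [0,5,7], [0,6,7], [1,2,6], [1,2,7], [1,3,4], [1,4,7], [2,3,7], [2,5,6], [3,4,5], [3,5,6], [3,6,7], [4,5,7]

giving chain groups C_0 ≅ Z^8, C_1 ≅ Z^24, C_2 ≅ Z^16.

The boundary map ∂_1: C_1 → C_0 sends each edge [p,q] (with p < q) to q − p.
As a 8×24 matrix over Z this has rank 7, with invariant factors (1,1,1,1,1,1,1).

The boundary map ∂_2: C_2 → C_1 sends each 2-simplex [p,q,r] to [q,r] − [p,r] + [p,q]. For instance
  ∂[0,6,7] = [6,7] − [0,7] + [0,6],
  ∂[2,3,7] = [3,7] − [2,7] + [2,3].
The resulting 24×16 matrix has rank 15, and its Smith normal form has invariant factors (1,1,1,1,1,1,1,1,1,1,1,1,1,1,1).

Reading off H_k = ker ∂_k / im ∂_{k+1}:

  H_0: rank C_0 − rank ∂_1 = 8 − 7 = 1, and the invariant factors of ∂_1 are all 1, so H_0 = Z.
  H_1: rank ker ∂_1 − rank ∂_2 = (24 − 7) − 15 = 2, and the invariant factors of ∂_2 are all 1, so H_1 = Z^2.
  H_2: rank ker ∂_2 − rank ∂_3 = (16 − 15) − 0 = 1, and there is no ∂_3, so H_2 = Z.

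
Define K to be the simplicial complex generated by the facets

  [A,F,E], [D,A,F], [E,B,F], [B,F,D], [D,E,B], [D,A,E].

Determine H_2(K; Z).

H_2 = Z.

Take the total order A < B < D < E < F on the vertex set. Then K (dimension 2) consists of the simplices:

  0-simplices (5): A, B, D, E, F
  1-simplices (9): AD, AE, AF, BD, BE, BF, DE, DF, EF
  2-simplices (6): ADE, ADF, AEF, BDE, BDF, BEF

giving chain groups C_0 ≅ Z^5, C_1 ≅ Z^9, C_2 ≅ Z^6.

The boundary map ∂_1: C_1 → C_0 sends each edge [p,q] (with p < q) to q − p. For instance
  ∂BD = D − B.
The 5×9 boundary matrix has rank 4 and Smith normal form diag(1,1,1,1).

∂_2: C_2 → C_1 maps a triangle to the signed sum of its edges. For instance
  ∂BDE = DE − BE + BD,
  ∂ADE = DE − AE + AD.
This gives a 9×6 integer matrix of rank 5; reducing to Smith normal form yields diagonal entries (1,1,1,1,1).

From H_k ≅ ker(∂_k) / im(∂_{k+1}) we obtain:

  H_2: rank ker ∂_2 − rank ∂_3 = (6 − 5) − 0 = 1, and there is no ∂_3, so H_2 = Z.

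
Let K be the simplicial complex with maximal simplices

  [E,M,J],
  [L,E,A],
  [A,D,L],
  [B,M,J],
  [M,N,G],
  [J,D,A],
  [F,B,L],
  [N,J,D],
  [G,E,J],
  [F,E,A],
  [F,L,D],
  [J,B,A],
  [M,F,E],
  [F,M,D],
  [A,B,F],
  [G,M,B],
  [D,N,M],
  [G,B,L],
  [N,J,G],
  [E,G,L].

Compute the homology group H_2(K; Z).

Take the total order A < B < D < E < F < G < J < L < M < N on the vertex set. Then K (dimension 2) consists of the simplices:

  0-simplices (10): A, B, D, E, F, G, J, L, M, N
  1-simplices (30): AB, AD, AE, AF, AJ, AL, BF, BG, BJ, BL, BM, DF, DJ, DL, DM, DN, EF, EG, EJ, EL, EM, FL, FM, GJ, GL, GM, GN, JM, JN, MN
  2-simplices (20): ABF, ABJ, ADJ, ADL, AEF, AEL, BFL, BGL, BGM, BJM, DFL, DFM, DJN, DMN, EFM, EGJ, EGL, EJM, GJN, GMN

giving chain groups C_0 ≅ Z^10, C_1 ≅ Z^30, C_2 ≅ Z^20.

Boundary ∂_1: C_1 → C_0 sends each edge [p,q] (with p < q) to q − p. For instance
  ∂GJ = J − G.
The 10×30 boundary matrix has rank 9 and Smith normal form diag(1,1,1,1,1,1,1,1,1).

Boundary ∂_2: C_2 → C_1 maps a triangle to the signed sum of its edges. For instance
  ∂BGL = GL − BL + BG,
  ∂DJN = JN − DN + DJ.
This gives a 30×20 integer matrix of rank 20; reducing to Smith normal form yields diagonal entries (1,1,1,1,1,1,1,1,1,1,1,1,1,1,1,1,1,1,1,2).

Now H_k = ker ∂_k / im ∂_{k+1}, so:

  H_2: rank ker ∂_2 − rank ∂_3 = (20 − 20) − 0 = 0, and there is no ∂_3, so H_2 = 0.

H_2 ≅ 0.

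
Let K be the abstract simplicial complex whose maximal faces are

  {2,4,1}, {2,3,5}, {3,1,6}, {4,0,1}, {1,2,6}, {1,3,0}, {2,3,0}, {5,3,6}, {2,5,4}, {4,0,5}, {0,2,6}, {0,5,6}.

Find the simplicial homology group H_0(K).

Fix the vertex order 0 < 1 < 2 < 3 < 4 < 5 < 6 and write every simplex with vertices in increasing order. Then dim K = 2 and the simplices of K are:

  0-simplices (7): [0], [1], [2], [3], [4], [5], [6]
  1-simplices (18): [0,1], [0,2], [0,3], [0,4], [0,5], [0,6], [1,2], [1,3], [1,4], [1,6], [2,3], [2,4], [2,5], [2,6], [3,5], [3,6], [4,5], [5,6]
  2-simplices (12): [0,1,3], [0,1,4], [0,2,3], [0,2,6], [0,4,5], [0,5,6], [1,2,4], [1,2,6], [1,3,6], [2,3,5], [2,4,5], [3,5,6]

so the chain groups are C_0 ≅ Z^7, C_1 ≅ Z^18, C_2 ≅ Z^12.

The boundary map ∂_1: C_1 → C_0 sends each edge [p,q] (with p < q) to q − p.
The 7×18 boundary matrix has rank 6 and Smith normal form diag(1,1,1,1,1,1).

Boundary ∂_2: C_2 → C_1 maps a triangle to the signed sum of its edges. For instance
  ∂[3,5,6] = [5,6] − [3,6] + [3,5],
  ∂[1,2,4] = [2,4] − [1,4] + [1,2].
The 18×12 boundary matrix has rank 12 and Smith normal form diag(1,1,1,1,1,1,1,1,1,1,1,2).

From H_k ≅ ker(∂_k) / im(∂_{k+1}) we obtain:

  H_0: rank C_0 − rank ∂_1 = 7 − 6 = 1, and the invariant factors of ∂_1 are all 1, so H_0 = Z.

H_0 ≅ Z.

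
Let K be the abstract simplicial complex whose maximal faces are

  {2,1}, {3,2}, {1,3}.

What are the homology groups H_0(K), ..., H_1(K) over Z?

H_0 ≅ Z,  H_1 ≅ Z.

We work with the vertex ordering 1 < 2 < 3. The simplices of K, each written with vertices in increasing order, are:

  0-simplices (3): [1], [2], [3]
  1-simplices (3): [1,2], [1,3], [2,3]

Hence C_0 ≅ Z^3, C_1 ≅ Z^3.

∂_1: C_1 → C_0 sends each edge [p,q] (with p < q) to q − p. For instance
  ∂[1,2] = [2] − [1].
As a 3×3 matrix over Z this has rank 2, with invariant factors (1,1).

Now H_k = ker ∂_k / im ∂_{k+1}, so:

  H_0: rank C_0 − rank ∂_1 = 3 − 2 = 1, and the invariant factors of ∂_1 are all 1, so H_0 = Z.
  H_1: rank ker ∂_1 − rank ∂_2 = (3 − 2) − 0 = 1, and there is no ∂_2, so H_1 = Z.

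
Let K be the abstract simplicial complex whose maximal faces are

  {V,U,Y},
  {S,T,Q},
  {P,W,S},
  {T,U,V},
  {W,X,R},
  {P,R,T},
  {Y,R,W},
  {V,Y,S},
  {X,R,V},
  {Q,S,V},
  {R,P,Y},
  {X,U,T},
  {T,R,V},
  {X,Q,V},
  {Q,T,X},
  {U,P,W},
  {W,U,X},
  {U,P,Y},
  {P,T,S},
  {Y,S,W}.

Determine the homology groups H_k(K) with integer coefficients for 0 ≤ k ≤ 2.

H_0 ≅ Z,  H_1 ≅ Z × Z/2,  H_2 = 0.

Fix the vertex order P < Q < R < S < T < U < V < W < X < Y and write every simplex with vertices in increasing order. Then dim K = 2 and the simplices of K are:

  0-simplices (10): P, Q, R, S, T, U, V, W, X, Y
  1-simplices (30): PR, PS, PT, PU, PW, PY, QS, QT, QV, QX, RT, RV, RW, RX, RY, ST, SV, SW, SY, TU, TV, TX, UV, UW, UX, UY, VX, VY, WX, WY
  2-simplices (20): PRT, PRY, PST, PSW, PUW, PUY, QST, QSV, QTX, QVX, RTV, RVX, RWX, RWY, SVY, SWY, TUV, TUX, UVY, UWX

Hence C_0 ≅ Z^10, C_1 ≅ Z^30, C_2 ≅ Z^20.

∂_1: C_1 → C_0 maps an edge to its endpoints' difference, ∂[p,q] = q − p.
This gives a 10×30 integer matrix of rank 9; reducing to Smith normal form yields diagonal entries (1,1,1,1,1,1,1,1,1).

∂_2: C_2 → C_1 maps a triangle to the signed sum of its edges. For instance
  ∂RWX = WX − RX + RW,
  ∂TUV = UV − TV + TU.
The resulting 30×20 matrix has rank 20, and its Smith normal form has invariant factors (1,1,1,1,1,1,1,1,1,1,1,1,1,1,1,1,1,1,1,2).

From H_k ≅ ker(∂_k) / im(∂_{k+1}) we obtain:

  H_0: rank C_0 − rank ∂_1 = 10 − 9 = 1, and the invariant factors of ∂_1 are all 1, so H_0 ≅ Z.
  H_1: rank ker ∂_1 − rank ∂_2 = (30 − 9) − 20 = 1, and ∂_2 has invariant factor 2 > 1, so H_1 ≅ Z × Z/2.
  H_2: rank ker ∂_2 − rank ∂_3 = (20 − 20) − 0 = 0, and there is no ∂_3, so H_2 ≅ 0.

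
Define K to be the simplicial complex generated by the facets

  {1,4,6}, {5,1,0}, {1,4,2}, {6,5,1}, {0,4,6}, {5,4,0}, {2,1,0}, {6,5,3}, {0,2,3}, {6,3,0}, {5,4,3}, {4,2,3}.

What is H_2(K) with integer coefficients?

We work with the vertex ordering 0 < 1 < 2 < 3 < 4 < 5 < 6. The simplices of K, each written with vertices in increasing order, are:

  0-simplices (7): [0], [1], [2], [3], [4], [5], [6]
  1-simplices (18): [0,1], [0,2], [0,3], [0,4], [0,5], [0,6], [1,2], [1,4], [1,5], [1,6], [2,3], [2,4], [3,4], [3,5], [3,6], [4,5], [4,6], [5,6]
  2-simplices (12): [0,1,2], [0,1,5], [0,2,3], [0,3,6], [0,4,5], [0,4,6], [1,2,4], [1,4,6], [1,5,6], [2,3,4], [3,4,5], [3,5,6]

so the chain groups are C_0 ≅ Z^7, C_1 ≅ Z^18, C_2 ≅ Z^12.

The boundary map ∂_1: C_1 → C_0 sends each edge [p,q] (with p < q) to q − p. For instance
  ∂[0,3] = [3] − [0].
The resulting 7×18 matrix has rank 6, and its Smith normal form has invariant factors (1,1,1,1,1,1).

The boundary map ∂_2: C_2 → C_1 sends each 2-simplex [p,q,r] to [q,r] − [p,r] + [p,q]. For instance
  ∂[0,3,6] = [3,6] − [0,6] + [0,3],
  ∂[2,3,4] = [3,4] − [2,4] + [2,3].
The 18×12 boundary matrix has rank 12 and Smith normal form diag(1,1,1,1,1,1,1,1,1,1,1,2).

From H_k ≅ ker(∂_k) / im(∂_{k+1}) we obtain:

  H_2: rank ker ∂_2 − rank ∂_3 = (12 − 12) − 0 = 0, and there is no ∂_3, so H_2 = 0.

(K is a triangulation of the real projective plane RP^2.)

H_2 = 0.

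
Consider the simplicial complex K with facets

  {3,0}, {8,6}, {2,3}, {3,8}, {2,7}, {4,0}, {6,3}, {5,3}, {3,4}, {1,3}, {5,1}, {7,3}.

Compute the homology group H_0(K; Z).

H_0 ≅ Z.

Fix the vertex order 0 < 1 < 2 < 3 < 4 < 5 < 6 < 7 < 8 and write every simplex with vertices in increasing order. Then dim K = 1 and the simplices of K are:

  0-simplices (9): [0], [1], [2], [3], [4], [5], [6], [7], [8]
  1-simplices (12): [0,3], [0,4], [1,3], [1,5], [2,3], [2,7], [3,4], [3,5], [3,6], [3,7], [3,8], [6,8]

Hence C_0 ≅ Z^9, C_1 ≅ Z^12.

Boundary ∂_1: C_1 → C_0 maps an edge to its endpoints' difference, ∂[p,q] = q − p.
As a 9×12 matrix over Z this has rank 8, with invariant factors (1,1,1,1,1,1,1,1).

Now H_k = ker ∂_k / im ∂_{k+1}, so:

  H_0: rank C_0 − rank ∂_1 = 9 − 8 = 1, and the invariant factors of ∂_1 are all 1, so H_0 = Z.

(K is a triangulation of a wedge of 4 circles.)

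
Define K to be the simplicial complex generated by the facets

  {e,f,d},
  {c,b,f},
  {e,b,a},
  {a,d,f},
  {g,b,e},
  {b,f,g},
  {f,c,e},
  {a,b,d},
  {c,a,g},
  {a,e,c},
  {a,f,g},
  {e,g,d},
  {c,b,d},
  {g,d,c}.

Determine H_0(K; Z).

H_0 ≅ Z.

We work with the vertex ordering a < b < c < d < e < f < g. The simplices of K, each written with vertices in increasing order, are:

  0-simplices (7): a, b, c, d, e, f, g
  1-simplices (21): ab, ac, ad, ae, af, ag, bc, bd, be, bf, bg, cd, ce, cf, cg, de, df, dg, ef, eg, fg
  2-simplices (14): abd, abe, ace, acg, adf, afg, bcd, bcf, beg, bfg, cdg, cef, def, deg

Hence C_0 ≅ Z^7, C_1 ≅ Z^21, C_2 ≅ Z^14.

Boundary ∂_1: C_1 → C_0 maps an edge to its endpoints' difference, ∂[p,q] = q − p.
This gives a 7×21 integer matrix of rank 6; reducing to Smith normal form yields diagonal entries (1,1,1,1,1,1).

Boundary ∂_2: C_2 → C_1 sends each 2-simplex [p,q,r] to [q,r] − [p,r] + [p,q]. For instance
  ∂ace = ce − ae + ac,
  ∂abd = bd − ad + ab.
As a 21×14 matrix over Z this has rank 13, with invariant factors (1,1,1,1,1,1,1,1,1,1,1,1,1).

Reading off H_k = ker ∂_k / im ∂_{k+1}:

  H_0: rank C_0 − rank ∂_1 = 7 − 6 = 1, and the invariant factors of ∂_1 are all 1, so H_0 ≅ Z.

(K is a triangulation of the torus T^2.)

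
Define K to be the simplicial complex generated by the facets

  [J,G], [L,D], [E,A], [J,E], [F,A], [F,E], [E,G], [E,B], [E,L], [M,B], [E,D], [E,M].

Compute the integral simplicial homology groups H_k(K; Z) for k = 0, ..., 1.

H_0 = Z,  H_1 = Z^4.

Order the vertices as A < B < D < E < F < G < J < L < M. Listing each simplex with vertices in this order, K has dimension 1 with simplices:

  0-simplices (9): A, B, D, E, F, G, J, L, M
  1-simplices (12): AE, AF, BE, BM, DE, DL, EF, EG, EJ, EL, EM, GJ

so the chain groups are C_0 ≅ Z^9, C_1 ≅ Z^12.

Boundary ∂_1: C_1 → C_0 maps an edge to its endpoints' difference, ∂[p,q] = q − p.
This gives a 9×12 integer matrix of rank 8; reducing to Smith normal form yields diagonal entries (1,1,1,1,1,1,1,1).

Reading off H_k = ker ∂_k / im ∂_{k+1}:

  H_0: rank C_0 − rank ∂_1 = 9 − 8 = 1, and the invariant factors of ∂_1 are all 1, so H_0 = Z.
  H_1: rank ker ∂_1 − rank ∂_2 = (12 − 8) − 0 = 4, and there is no ∂_2, so H_1 = Z^4.

(K is a triangulation of a wedge of 4 circles.)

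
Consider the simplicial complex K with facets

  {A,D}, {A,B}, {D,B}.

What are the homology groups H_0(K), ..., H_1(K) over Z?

Order the vertices as A < B < D. Listing each simplex with vertices in this order, K has dimension 1 with simplices:

  0-simplices (3): A, B, D
  1-simplices (3): AB, AD, BD

giving chain groups C_0 ≅ Z^3, C_1 ≅ Z^3.

∂_1: C_1 → C_0 maps an edge to its endpoints' difference, ∂[p,q] = q − p. For instance
  ∂AB = B − A.
This gives a 3×3 integer matrix of rank 2; reducing to Smith normal form yields diagonal entries (1,1).

Computing H_k = (kernel of ∂_k) / (image of ∂_{k+1}):

  H_0: rank C_0 − rank ∂_1 = 3 − 2 = 1, and the invariant factors of ∂_1 are all 1, so H_0 ≅ Z.
  H_1: rank ker ∂_1 − rank ∂_2 = (3 − 2) − 0 = 1, and there is no ∂_2, so H_1 ≅ Z.

H_0 ≅ Z,  H_1 ≅ Z.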